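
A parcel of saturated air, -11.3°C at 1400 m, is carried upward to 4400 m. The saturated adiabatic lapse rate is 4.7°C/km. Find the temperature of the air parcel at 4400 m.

-25.4°C

1400 → 4400 m (saturated adiabatic, 4.7°C/km): ΔT = -4.7 × 3 = -14.1°C → T = -25.4°C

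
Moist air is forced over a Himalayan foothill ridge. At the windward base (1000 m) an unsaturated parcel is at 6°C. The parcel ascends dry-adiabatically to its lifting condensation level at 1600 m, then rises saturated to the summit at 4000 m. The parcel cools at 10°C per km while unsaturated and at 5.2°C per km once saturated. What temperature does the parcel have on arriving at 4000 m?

1000–1600 m, dry: Δz = 0.6 km ⇒ ΔT = -6°C; T = 0°C
1600–4000 m, saturated: Δz = 2.4 km ⇒ ΔT = -12.48°C; T = -12.48°C

-12.48°C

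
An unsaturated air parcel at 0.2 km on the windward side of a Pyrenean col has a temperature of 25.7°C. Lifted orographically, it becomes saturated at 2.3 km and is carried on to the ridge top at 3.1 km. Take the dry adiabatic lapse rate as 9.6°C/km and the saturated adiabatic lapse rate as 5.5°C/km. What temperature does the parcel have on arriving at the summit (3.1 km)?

1.14°C

200–2300 m, dry: Δz = 2.1 km ⇒ ΔT = -20.16°C; T = 5.54°C
2300–3100 m, saturated: Δz = 0.8 km ⇒ ΔT = -4.4°C; T = 1.14°C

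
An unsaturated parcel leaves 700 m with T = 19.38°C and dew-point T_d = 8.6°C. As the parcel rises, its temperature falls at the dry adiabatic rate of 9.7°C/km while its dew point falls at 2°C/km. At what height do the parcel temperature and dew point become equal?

2100 m

T and T_d converge at 9.7 − 2 = 7.7°C per km
Height above start = (19.38 − 8.6) / 7.7 = 1.4 km
LCL altitude = 700 m + 1400 m = 2100 m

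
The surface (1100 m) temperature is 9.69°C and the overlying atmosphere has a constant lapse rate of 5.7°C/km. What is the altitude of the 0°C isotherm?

2800 m

Height above start = (9.69 − 0) / 5.7 = 1.7 km
Altitude = 1100 m + 1700 m = 2800 m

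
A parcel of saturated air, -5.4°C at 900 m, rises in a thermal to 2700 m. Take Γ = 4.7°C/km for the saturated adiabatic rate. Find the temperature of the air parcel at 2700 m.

-13.86°C

From 900 m to 2700 m (saturated adiabatic): cools by 4.7 × 1.8 = 8.46°C, giving -13.86°C.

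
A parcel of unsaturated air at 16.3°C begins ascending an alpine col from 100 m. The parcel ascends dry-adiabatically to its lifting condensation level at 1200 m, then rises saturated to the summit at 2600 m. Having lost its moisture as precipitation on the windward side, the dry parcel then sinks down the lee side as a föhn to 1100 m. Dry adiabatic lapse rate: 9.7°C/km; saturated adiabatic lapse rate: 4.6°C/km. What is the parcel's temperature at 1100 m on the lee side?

13.74°C

Dry to 1200 m: -9.7 × 1.1 km = -10.67°C, so T = 5.63°C.
Saturated to 2600 m: -4.6 × 1.4 km = -6.44°C, so T = -0.81°C.
Dry descent to 1100 m: +9.7 × 1.5 km = +14.55°C, so T = 13.74°C.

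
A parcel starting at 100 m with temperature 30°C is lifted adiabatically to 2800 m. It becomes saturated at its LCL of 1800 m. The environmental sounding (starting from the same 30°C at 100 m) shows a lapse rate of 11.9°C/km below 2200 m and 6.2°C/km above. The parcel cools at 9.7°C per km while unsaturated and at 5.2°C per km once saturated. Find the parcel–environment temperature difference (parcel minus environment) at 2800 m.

+7.02°C (parcel warmer than environment)

Parcel:
  100 → 1800 m (dry, 9.7°C/km): ΔT = -9.7 × 1.7 = -16.49°C → T = 13.51°C
  1800 → 2800 m (saturated, 5.2°C/km): ΔT = -5.2 × 1 = -5.2°C → T = 8.31°C
Environment:
  100 → 2200 m (environment, lower layer, 11.9°C/km): ΔT = -11.9 × 2.1 = -24.99°C → T = 5.01°C
  2200 → 2800 m (environment, upper layer, 6.2°C/km): ΔT = -6.2 × 0.6 = -3.72°C → T = 1.29°C
T_parcel − T_env = 8.31 − 1.29 = +7.02°C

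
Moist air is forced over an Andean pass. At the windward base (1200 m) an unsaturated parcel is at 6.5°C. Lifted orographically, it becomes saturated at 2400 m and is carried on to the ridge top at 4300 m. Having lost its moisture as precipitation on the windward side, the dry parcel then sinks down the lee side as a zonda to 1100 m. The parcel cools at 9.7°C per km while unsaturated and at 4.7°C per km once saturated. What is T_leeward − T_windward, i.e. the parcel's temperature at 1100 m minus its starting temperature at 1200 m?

From 1200 m to 2400 m (dry): cools by 9.7 × 1.2 = 11.64°C, giving -5.14°C.
From 2400 m to 4300 m (saturated): cools by 4.7 × 1.9 = 8.93°C, giving -14.07°C.
From 4300 m to 1100 m (dry descent): warms by 9.7 × 3.2 = 31.04°C, giving 16.97°C.
Net change vs windward start: 16.97 − 6.5 = +10.47°C

+10.47°C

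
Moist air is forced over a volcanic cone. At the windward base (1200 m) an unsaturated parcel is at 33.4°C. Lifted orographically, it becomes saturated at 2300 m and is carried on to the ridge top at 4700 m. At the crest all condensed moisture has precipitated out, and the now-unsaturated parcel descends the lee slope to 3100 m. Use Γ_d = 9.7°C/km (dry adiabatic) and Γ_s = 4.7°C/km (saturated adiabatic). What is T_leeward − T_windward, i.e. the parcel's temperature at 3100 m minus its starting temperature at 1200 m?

-6.43°C

1200–2300 m, dry: Δz = 1.1 km ⇒ ΔT = -10.67°C; T = 22.73°C
2300–4700 m, saturated: Δz = 2.4 km ⇒ ΔT = -11.28°C; T = 11.45°C
4700–3100 m, dry descent: Δz = 1.6 km ⇒ ΔT = +15.52°C; T = 26.97°C
Net change vs windward start: 26.97 − 33.4 = -6.43°C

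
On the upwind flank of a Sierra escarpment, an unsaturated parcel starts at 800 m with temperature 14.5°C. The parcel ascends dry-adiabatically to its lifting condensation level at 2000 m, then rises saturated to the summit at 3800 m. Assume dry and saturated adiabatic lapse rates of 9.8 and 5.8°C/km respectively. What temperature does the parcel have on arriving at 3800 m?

-7.7°C

Dry to 2000 m: -9.8 × 1.2 km = -11.76°C, so T = 2.74°C.
Saturated to 3800 m: -5.8 × 1.8 km = -10.44°C, so T = -7.7°C.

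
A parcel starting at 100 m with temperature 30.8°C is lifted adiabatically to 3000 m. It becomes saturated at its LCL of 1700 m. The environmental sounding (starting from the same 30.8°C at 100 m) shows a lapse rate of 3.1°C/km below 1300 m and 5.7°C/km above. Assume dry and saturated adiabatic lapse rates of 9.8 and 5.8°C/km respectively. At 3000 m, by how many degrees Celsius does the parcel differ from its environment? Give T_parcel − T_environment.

Parcel:
  Dry to 1700 m: -9.8 × 1.6 km = -15.68°C, so T = 15.12°C.
  Saturated to 3000 m: -5.8 × 1.3 km = -7.54°C, so T = 7.58°C.
Environment:
  Environment, lower layer to 1300 m: -3.1 × 1.2 km = -3.72°C, so T = 27.08°C.
  Environment, upper layer to 3000 m: -5.7 × 1.7 km = -9.69°C, so T = 17.39°C.
T_parcel − T_env = 7.58 − 17.39 = -9.81°C

-9.81°C (parcel cooler than environment)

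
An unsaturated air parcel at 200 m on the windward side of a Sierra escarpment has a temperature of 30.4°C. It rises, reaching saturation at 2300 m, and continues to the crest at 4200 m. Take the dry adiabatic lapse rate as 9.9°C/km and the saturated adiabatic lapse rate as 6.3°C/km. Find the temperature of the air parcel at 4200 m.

Dry to 2300 m: -9.9 × 2.1 km = -20.79°C, so T = 9.61°C.
Saturated to 4200 m: -6.3 × 1.9 km = -11.97°C, so T = -2.36°C.

-2.36°C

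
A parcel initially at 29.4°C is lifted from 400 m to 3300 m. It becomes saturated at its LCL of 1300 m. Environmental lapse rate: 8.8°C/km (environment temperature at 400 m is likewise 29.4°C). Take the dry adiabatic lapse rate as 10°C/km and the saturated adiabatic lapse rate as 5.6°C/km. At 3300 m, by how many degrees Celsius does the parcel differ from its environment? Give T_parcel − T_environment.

+5.32°C (parcel warmer than environment)

Parcel:
  Dry to 1300 m: -10 × 0.9 km = -9°C, so T = 20.4°C.
  Saturated to 3300 m: -5.6 × 2 km = -11.2°C, so T = 9.2°C.
Environment:
  Environment to 3300 m: -8.8 × 2.9 km = -25.52°C, so T = 3.88°C.
T_parcel − T_env = 9.2 − 3.88 = +5.32°C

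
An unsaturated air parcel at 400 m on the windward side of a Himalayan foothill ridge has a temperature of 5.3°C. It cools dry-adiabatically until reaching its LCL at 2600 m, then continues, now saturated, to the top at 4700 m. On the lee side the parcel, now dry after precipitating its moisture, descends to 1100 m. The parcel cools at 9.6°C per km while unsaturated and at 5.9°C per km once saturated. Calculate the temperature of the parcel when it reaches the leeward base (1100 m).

6.35°C

Dry to 2600 m: -9.6 × 2.2 km = -21.12°C, so T = -15.82°C.
Saturated to 4700 m: -5.9 × 2.1 km = -12.39°C, so T = -28.21°C.
Dry descent to 1100 m: +9.6 × 3.6 km = +34.56°C, so T = 6.35°C.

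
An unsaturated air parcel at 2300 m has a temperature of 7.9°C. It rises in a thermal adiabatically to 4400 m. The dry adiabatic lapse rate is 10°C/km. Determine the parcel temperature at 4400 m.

2300–4400 m, dry adiabatic: Δz = 2.1 km ⇒ ΔT = -21°C; T = -13.1°C

-13.1°C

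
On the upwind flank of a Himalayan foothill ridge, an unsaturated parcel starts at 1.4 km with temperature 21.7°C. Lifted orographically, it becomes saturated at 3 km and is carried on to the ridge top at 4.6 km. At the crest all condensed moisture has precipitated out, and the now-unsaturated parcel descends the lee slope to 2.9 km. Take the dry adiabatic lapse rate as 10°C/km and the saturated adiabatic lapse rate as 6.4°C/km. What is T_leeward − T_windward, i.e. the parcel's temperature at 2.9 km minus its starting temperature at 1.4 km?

-9.24°C

1400–3000 m, dry: Δz = 1.6 km ⇒ ΔT = -16°C; T = 5.7°C
3000–4600 m, saturated: Δz = 1.6 km ⇒ ΔT = -10.24°C; T = -4.54°C
4600–2900 m, dry descent: Δz = 1.7 km ⇒ ΔT = +17°C; T = 12.46°C
Net change vs windward start: 12.46 − 21.7 = -9.24°C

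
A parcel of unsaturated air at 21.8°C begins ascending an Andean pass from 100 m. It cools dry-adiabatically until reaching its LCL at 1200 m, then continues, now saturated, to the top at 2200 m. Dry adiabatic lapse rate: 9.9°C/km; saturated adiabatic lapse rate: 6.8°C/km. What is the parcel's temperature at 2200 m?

4.11°C

100 → 1200 m (dry, 9.9°C/km): ΔT = -9.9 × 1.1 = -10.89°C → T = 10.91°C
1200 → 2200 m (saturated, 6.8°C/km): ΔT = -6.8 × 1 = -6.8°C → T = 4.11°C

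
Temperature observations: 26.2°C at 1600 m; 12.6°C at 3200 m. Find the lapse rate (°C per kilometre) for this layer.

8.5°C/km

Γ = −ΔT/Δz = (26.2 − 12.6) / (3200 − 1600) m
  = 13.6°C / 1.6 km = 8.5°C/km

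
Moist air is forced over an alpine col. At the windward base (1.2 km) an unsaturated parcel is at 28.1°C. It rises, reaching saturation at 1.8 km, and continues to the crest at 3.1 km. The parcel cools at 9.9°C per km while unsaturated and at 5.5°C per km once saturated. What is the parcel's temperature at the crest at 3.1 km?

15.01°C

From 1200 m to 1800 m (dry): cools by 9.9 × 0.6 = 5.94°C, giving 22.16°C.
From 1800 m to 3100 m (saturated): cools by 5.5 × 1.3 = 7.15°C, giving 15.01°C.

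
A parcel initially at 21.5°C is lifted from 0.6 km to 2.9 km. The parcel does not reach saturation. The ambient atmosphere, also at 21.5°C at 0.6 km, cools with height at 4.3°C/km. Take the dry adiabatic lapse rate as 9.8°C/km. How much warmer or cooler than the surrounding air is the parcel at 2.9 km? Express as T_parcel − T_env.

-12.65°C (parcel cooler than environment)

Parcel:
  600–2900 m, dry: Δz = 2.3 km ⇒ ΔT = -22.54°C; T = -1.04°C
Environment:
  600–2900 m, environment: Δz = 2.3 km ⇒ ΔT = -9.89°C; T = 11.61°C
T_parcel − T_env = -1.04 − 11.61 = -12.65°C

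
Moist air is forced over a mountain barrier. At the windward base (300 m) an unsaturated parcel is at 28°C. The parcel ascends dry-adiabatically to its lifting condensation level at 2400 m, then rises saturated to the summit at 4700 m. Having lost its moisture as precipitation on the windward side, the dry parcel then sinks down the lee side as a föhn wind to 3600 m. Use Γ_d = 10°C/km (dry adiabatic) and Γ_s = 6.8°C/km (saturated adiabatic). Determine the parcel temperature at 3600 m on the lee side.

2.36°C

300–2400 m, dry: Δz = 2.1 km ⇒ ΔT = -21°C; T = 7°C
2400–4700 m, saturated: Δz = 2.3 km ⇒ ΔT = -15.64°C; T = -8.64°C
4700–3600 m, dry descent: Δz = 1.1 km ⇒ ΔT = +11°C; T = 2.36°C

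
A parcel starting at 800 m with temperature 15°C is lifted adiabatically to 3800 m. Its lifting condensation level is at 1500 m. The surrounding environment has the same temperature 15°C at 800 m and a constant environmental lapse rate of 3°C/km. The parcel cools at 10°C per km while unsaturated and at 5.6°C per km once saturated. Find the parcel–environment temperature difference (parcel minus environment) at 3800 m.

-10.88°C (parcel cooler than environment)

Parcel:
  800–1500 m, dry: Δz = 0.7 km ⇒ ΔT = -7°C; T = 8°C
  1500–3800 m, saturated: Δz = 2.3 km ⇒ ΔT = -12.88°C; T = -4.88°C
Environment:
  800–3800 m, environment: Δz = 3 km ⇒ ΔT = -9°C; T = 6°C
T_parcel − T_env = -4.88 − 6 = -10.88°C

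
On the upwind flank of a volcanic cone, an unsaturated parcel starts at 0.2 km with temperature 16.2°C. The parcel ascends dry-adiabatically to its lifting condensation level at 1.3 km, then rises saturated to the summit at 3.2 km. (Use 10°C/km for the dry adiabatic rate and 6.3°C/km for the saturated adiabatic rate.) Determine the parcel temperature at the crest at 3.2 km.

200–1300 m, dry: Δz = 1.1 km ⇒ ΔT = -11°C; T = 5.2°C
1300–3200 m, saturated: Δz = 1.9 km ⇒ ΔT = -11.97°C; T = -6.77°C

-6.77°C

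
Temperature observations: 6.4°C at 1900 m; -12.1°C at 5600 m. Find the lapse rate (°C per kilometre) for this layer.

5°C/km

Γ = −ΔT/Δz = (6.4 − (-12.1)) / (5600 − 1900) m
  = 18.5°C / 3.7 km = 5°C/km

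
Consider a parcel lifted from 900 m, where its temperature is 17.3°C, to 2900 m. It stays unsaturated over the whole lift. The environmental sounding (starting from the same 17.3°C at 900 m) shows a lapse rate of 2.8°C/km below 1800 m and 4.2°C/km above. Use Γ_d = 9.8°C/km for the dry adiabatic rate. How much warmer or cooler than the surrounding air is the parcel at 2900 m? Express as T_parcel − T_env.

Parcel:
  From 900 m to 2900 m (dry): cools by 9.8 × 2 = 19.6°C, giving -2.3°C.
Environment:
  From 900 m to 1800 m (environment, lower layer): cools by 2.8 × 0.9 = 2.52°C, giving 14.78°C.
  From 1800 m to 2900 m (environment, upper layer): cools by 4.2 × 1.1 = 4.62°C, giving 10.16°C.
T_parcel − T_env = -2.3 − 10.16 = -12.46°C

-12.46°C (parcel cooler than environment)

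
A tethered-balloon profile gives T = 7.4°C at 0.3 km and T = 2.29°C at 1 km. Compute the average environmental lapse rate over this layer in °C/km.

7.3°C/km

Γ = −ΔT/Δz = (7.4 − 2.29) / (1000 − 300) m
  = 5.11°C / 0.7 km = 7.3°C/km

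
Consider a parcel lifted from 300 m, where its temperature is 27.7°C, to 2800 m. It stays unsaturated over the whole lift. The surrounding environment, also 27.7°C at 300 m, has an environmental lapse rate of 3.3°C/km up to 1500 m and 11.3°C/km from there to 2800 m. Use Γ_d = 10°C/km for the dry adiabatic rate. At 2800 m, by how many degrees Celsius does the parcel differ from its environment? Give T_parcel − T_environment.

-6.35°C (parcel cooler than environment)

Parcel:
  Dry to 2800 m: -10 × 2.5 km = -25°C, so T = 2.7°C.
Environment:
  Environment, lower layer to 1500 m: -3.3 × 1.2 km = -3.96°C, so T = 23.74°C.
  Environment, upper layer to 2800 m: -11.3 × 1.3 km = -14.69°C, so T = 9.05°C.
T_parcel − T_env = 2.7 − 9.05 = -6.35°C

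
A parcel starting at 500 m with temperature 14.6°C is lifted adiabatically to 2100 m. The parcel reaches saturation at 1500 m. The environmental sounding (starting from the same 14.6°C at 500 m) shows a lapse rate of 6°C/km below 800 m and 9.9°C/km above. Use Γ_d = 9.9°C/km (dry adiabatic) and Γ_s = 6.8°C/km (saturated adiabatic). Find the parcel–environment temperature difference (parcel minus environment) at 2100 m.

Parcel:
  Dry to 1500 m: -9.9 × 1 km = -9.9°C, so T = 4.7°C.
  Saturated to 2100 m: -6.8 × 0.6 km = -4.08°C, so T = 0.62°C.
Environment:
  Environment, lower layer to 800 m: -6 × 0.3 km = -1.8°C, so T = 12.8°C.
  Environment, upper layer to 2100 m: -9.9 × 1.3 km = -12.87°C, so T = -0.07°C.
T_parcel − T_env = 0.62 − (-0.07) = +0.69°C

+0.69°C (parcel warmer than environment)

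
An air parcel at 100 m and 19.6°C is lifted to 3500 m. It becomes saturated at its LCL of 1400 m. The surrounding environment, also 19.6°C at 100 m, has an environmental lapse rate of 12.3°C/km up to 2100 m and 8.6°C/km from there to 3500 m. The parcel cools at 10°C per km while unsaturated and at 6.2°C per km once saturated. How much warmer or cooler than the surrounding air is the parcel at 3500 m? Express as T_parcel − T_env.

Parcel:
  From 100 m to 1400 m (dry): cools by 10 × 1.3 = 13°C, giving 6.6°C.
  From 1400 m to 3500 m (saturated): cools by 6.2 × 2.1 = 13.02°C, giving -6.42°C.
Environment:
  From 100 m to 2100 m (environment, lower layer): cools by 12.3 × 2 = 24.6°C, giving -5°C.
  From 2100 m to 3500 m (environment, upper layer): cools by 8.6 × 1.4 = 12.04°C, giving -17.04°C.
T_parcel − T_env = -6.42 − (-17.04) = +10.62°C

+10.62°C (parcel warmer than environment)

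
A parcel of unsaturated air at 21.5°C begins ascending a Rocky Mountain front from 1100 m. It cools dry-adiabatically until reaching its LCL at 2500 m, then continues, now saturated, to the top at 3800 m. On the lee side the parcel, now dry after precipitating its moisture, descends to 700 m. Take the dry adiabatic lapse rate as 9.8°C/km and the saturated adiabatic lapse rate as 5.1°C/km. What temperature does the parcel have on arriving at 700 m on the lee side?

31.53°C

Dry to 2500 m: -9.8 × 1.4 km = -13.72°C, so T = 7.78°C.
Saturated to 3800 m: -5.1 × 1.3 km = -6.63°C, so T = 1.15°C.
Dry descent to 700 m: +9.8 × 3.1 km = +30.38°C, so T = 31.53°C.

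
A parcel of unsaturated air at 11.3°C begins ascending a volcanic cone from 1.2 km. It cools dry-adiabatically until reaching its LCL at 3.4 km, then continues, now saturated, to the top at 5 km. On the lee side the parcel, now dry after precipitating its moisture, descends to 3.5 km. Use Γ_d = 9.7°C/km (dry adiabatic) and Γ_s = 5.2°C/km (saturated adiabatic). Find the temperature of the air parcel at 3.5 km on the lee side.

Dry to 3400 m: -9.7 × 2.2 km = -21.34°C, so T = -10.04°C.
Saturated to 5000 m: -5.2 × 1.6 km = -8.32°C, so T = -18.36°C.
Dry descent to 3500 m: +9.7 × 1.5 km = +14.55°C, so T = -3.81°C.

-3.81°C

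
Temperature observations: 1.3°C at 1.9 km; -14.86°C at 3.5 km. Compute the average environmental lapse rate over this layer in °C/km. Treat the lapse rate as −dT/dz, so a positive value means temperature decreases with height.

10.1°C/km

Γ = −ΔT/Δz = (1.3 − (-14.86)) / (3500 − 1900) m
  = 16.16°C / 1.6 km = 10.1°C/km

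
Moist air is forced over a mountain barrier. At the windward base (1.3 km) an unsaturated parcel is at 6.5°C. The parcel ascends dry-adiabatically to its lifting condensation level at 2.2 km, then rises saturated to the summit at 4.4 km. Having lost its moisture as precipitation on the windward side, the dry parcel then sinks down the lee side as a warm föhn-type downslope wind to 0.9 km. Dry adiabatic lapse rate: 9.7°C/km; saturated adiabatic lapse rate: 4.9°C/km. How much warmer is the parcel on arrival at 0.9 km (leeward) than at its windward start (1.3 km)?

Dry to 2200 m: -9.7 × 0.9 km = -8.73°C, so T = -2.23°C.
Saturated to 4400 m: -4.9 × 2.2 km = -10.78°C, so T = -13.01°C.
Dry descent to 900 m: +9.7 × 3.5 km = +33.95°C, so T = 20.94°C.
Net change vs windward start: 20.94 − 6.5 = +14.44°C

+14.44°C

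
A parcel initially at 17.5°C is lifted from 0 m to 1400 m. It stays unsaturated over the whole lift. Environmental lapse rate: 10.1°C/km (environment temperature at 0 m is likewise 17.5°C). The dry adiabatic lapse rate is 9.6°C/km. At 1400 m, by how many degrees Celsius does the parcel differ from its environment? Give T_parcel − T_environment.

Parcel:
  0 → 1400 m (dry, 9.6°C/km): ΔT = -9.6 × 1.4 = -13.44°C → T = 4.06°C
Environment:
  0 → 1400 m (environment, 10.1°C/km): ΔT = -10.1 × 1.4 = -14.14°C → T = 3.36°C
T_parcel − T_env = 4.06 − 3.36 = +0.7°C

+0.7°C (parcel warmer than environment)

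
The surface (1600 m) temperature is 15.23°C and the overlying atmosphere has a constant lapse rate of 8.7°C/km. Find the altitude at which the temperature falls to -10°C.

Height above start = (15.23 − (-10)) / 8.7 = 2.9 km
Altitude = 1600 m + 2900 m = 4500 m

4500 m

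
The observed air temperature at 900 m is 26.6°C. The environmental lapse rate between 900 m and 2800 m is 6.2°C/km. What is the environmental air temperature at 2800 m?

900 → 2800 m (environmental, 6.2°C/km): ΔT = -6.2 × 1.9 = -11.78°C → T = 14.82°C

14.82°C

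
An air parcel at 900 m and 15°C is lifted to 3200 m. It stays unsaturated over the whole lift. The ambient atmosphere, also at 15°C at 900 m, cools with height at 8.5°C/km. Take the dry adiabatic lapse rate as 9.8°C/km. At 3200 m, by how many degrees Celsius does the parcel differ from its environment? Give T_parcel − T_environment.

Parcel:
  900 → 3200 m (dry, 9.8°C/km): ΔT = -9.8 × 2.3 = -22.54°C → T = -7.54°C
Environment:
  900 → 3200 m (environment, 8.5°C/km): ΔT = -8.5 × 2.3 = -19.55°C → T = -4.55°C
T_parcel − T_env = -7.54 − (-4.55) = -2.99°C

-2.99°C (parcel cooler than environment)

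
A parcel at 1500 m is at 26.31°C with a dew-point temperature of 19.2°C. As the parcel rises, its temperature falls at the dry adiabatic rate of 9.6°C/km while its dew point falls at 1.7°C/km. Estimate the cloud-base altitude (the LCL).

T and T_d converge at 9.6 − 1.7 = 7.9°C per km
Height above start = (26.31 − 19.2) / 7.9 = 0.9 km
LCL altitude = 1500 m + 900 m = 2400 m

2400 m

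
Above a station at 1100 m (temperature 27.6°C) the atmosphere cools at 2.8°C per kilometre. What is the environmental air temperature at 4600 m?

17.8°C

1100 → 4600 m (environmental, 2.8°C/km): ΔT = -2.8 × 3.5 = -9.8°C → T = 17.8°C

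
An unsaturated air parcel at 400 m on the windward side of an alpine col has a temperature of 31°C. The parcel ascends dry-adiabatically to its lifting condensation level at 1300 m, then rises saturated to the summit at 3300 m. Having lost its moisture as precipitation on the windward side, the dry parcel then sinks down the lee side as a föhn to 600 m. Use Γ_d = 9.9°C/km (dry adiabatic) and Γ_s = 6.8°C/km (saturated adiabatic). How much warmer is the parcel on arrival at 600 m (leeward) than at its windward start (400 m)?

400 → 1300 m (dry, 9.9°C/km): ΔT = -9.9 × 0.9 = -8.91°C → T = 22.09°C
1300 → 3300 m (saturated, 6.8°C/km): ΔT = -6.8 × 2 = -13.6°C → T = 8.49°C
3300 → 600 m (dry descent, 9.9°C/km): ΔT = +9.9 × 2.7 = +26.73°C → T = 35.22°C
Net change vs windward start: 35.22 − 31 = +4.22°C

+4.22°C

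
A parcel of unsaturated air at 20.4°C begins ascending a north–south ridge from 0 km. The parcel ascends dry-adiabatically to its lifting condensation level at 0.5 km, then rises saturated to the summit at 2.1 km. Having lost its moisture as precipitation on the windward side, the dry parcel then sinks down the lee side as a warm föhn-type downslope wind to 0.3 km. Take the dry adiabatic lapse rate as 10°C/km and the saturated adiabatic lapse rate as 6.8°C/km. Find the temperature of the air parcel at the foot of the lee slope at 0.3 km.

Dry to 500 m: -10 × 0.5 km = -5°C, so T = 15.4°C.
Saturated to 2100 m: -6.8 × 1.6 km = -10.88°C, so T = 4.52°C.
Dry descent to 300 m: +10 × 1.8 km = +18°C, so T = 22.52°C.

22.52°C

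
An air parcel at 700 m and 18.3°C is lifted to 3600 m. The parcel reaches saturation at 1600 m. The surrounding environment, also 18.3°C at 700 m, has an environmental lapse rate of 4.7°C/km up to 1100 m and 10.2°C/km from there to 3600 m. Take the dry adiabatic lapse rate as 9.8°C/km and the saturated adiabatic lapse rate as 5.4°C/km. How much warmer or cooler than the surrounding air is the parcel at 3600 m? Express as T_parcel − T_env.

Parcel:
  700–1600 m, dry: Δz = 0.9 km ⇒ ΔT = -8.82°C; T = 9.48°C
  1600–3600 m, saturated: Δz = 2 km ⇒ ΔT = -10.8°C; T = -1.32°C
Environment:
  700–1100 m, environment, lower layer: Δz = 0.4 km ⇒ ΔT = -1.88°C; T = 16.42°C
  1100–3600 m, environment, upper layer: Δz = 2.5 km ⇒ ΔT = -25.5°C; T = -9.08°C
T_parcel − T_env = -1.32 − (-9.08) = +7.76°C

+7.76°C (parcel warmer than environment)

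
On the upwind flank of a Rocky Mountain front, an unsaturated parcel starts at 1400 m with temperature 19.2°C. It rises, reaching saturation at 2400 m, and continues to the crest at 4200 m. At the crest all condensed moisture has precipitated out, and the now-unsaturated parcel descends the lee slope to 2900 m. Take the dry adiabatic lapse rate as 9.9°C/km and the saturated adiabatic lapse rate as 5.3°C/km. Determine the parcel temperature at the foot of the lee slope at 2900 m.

1400–2400 m, dry: Δz = 1 km ⇒ ΔT = -9.9°C; T = 9.3°C
2400–4200 m, saturated: Δz = 1.8 km ⇒ ΔT = -9.54°C; T = -0.24°C
4200–2900 m, dry descent: Δz = 1.3 km ⇒ ΔT = +12.87°C; T = 12.63°C

12.63°C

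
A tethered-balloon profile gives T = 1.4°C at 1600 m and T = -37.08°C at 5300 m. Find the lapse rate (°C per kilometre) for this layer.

10.4°C/km

Γ = −ΔT/Δz = (1.4 − (-37.08)) / (5300 − 1600) m
  = 38.48°C / 3.7 km = 10.4°C/km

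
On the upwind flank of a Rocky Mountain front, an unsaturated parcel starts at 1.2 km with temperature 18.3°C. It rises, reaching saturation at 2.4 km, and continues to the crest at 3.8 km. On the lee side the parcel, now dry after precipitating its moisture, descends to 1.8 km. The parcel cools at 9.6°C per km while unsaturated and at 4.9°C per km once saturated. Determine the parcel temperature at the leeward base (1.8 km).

Dry to 2400 m: -9.6 × 1.2 km = -11.52°C, so T = 6.78°C.
Saturated to 3800 m: -4.9 × 1.4 km = -6.86°C, so T = -0.08°C.
Dry descent to 1800 m: +9.6 × 2 km = +19.2°C, so T = 19.12°C.

19.12°C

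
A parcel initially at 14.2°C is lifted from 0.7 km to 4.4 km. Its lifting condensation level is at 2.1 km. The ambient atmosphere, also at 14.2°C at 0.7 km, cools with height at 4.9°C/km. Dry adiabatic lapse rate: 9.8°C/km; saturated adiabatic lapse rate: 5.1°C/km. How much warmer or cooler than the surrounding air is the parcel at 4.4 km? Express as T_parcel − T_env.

Parcel:
  From 700 m to 2100 m (dry): cools by 9.8 × 1.4 = 13.72°C, giving 0.48°C.
  From 2100 m to 4400 m (saturated): cools by 5.1 × 2.3 = 11.73°C, giving -11.25°C.
Environment:
  From 700 m to 4400 m (environment): cools by 4.9 × 3.7 = 18.13°C, giving -3.93°C.
T_parcel − T_env = -11.25 − (-3.93) = -7.32°C

-7.32°C (parcel cooler than environment)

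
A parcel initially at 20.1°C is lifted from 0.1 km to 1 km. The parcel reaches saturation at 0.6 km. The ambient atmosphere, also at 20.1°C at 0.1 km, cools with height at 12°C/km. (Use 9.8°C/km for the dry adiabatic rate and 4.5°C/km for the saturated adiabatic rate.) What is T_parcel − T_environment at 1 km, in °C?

Parcel:
  100 → 600 m (dry, 9.8°C/km): ΔT = -9.8 × 0.5 = -4.9°C → T = 15.2°C
  600 → 1000 m (saturated, 4.5°C/km): ΔT = -4.5 × 0.4 = -1.8°C → T = 13.4°C
Environment:
  100 → 1000 m (environment, 12°C/km): ΔT = -12 × 0.9 = -10.8°C → T = 9.3°C
T_parcel − T_env = 13.4 − 9.3 = +4.1°C

+4.1°C (parcel warmer than environment)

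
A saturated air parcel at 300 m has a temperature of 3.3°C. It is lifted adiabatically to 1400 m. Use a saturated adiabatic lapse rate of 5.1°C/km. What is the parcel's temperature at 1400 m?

-2.31°C

From 300 m to 1400 m (saturated adiabatic): cools by 5.1 × 1.1 = 5.61°C, giving -2.31°C.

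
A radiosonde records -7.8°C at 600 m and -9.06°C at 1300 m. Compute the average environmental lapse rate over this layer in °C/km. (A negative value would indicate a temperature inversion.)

1.8°C/km

Γ = −ΔT/Δz = (-7.8 − (-9.06)) / (1300 − 600) m
  = 1.26°C / 0.7 km = 1.8°C/km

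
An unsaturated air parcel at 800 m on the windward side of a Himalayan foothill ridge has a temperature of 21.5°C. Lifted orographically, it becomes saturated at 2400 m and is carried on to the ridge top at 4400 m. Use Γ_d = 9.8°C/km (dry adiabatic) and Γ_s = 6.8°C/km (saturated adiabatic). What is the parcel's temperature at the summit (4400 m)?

-7.78°C

Dry to 2400 m: -9.8 × 1.6 km = -15.68°C, so T = 5.82°C.
Saturated to 4400 m: -6.8 × 2 km = -13.6°C, so T = -7.78°C.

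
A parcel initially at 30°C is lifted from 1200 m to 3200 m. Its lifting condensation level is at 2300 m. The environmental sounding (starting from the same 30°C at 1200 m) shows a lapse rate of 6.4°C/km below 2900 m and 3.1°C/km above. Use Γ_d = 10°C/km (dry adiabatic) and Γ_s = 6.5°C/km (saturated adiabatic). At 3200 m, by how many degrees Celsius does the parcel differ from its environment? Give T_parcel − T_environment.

-5.04°C (parcel cooler than environment)

Parcel:
  Dry to 2300 m: -10 × 1.1 km = -11°C, so T = 19°C.
  Saturated to 3200 m: -6.5 × 0.9 km = -5.85°C, so T = 13.15°C.
Environment:
  Environment, lower layer to 2900 m: -6.4 × 1.7 km = -10.88°C, so T = 19.12°C.
  Environment, upper layer to 3200 m: -3.1 × 0.3 km = -0.93°C, so T = 18.19°C.
T_parcel − T_env = 13.15 − 18.19 = -5.04°C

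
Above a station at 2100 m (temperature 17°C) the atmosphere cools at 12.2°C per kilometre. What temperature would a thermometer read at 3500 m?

-0.08°C

2100 → 3500 m (environmental, 12.2°C/km): ΔT = -12.2 × 1.4 = -17.08°C → T = -0.08°C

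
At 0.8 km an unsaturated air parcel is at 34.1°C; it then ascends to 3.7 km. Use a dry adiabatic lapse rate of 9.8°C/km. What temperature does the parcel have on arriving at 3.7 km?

5.68°C

Dry adiabatic to 3700 m: -9.8 × 2.9 km = -28.42°C, so T = 5.68°C.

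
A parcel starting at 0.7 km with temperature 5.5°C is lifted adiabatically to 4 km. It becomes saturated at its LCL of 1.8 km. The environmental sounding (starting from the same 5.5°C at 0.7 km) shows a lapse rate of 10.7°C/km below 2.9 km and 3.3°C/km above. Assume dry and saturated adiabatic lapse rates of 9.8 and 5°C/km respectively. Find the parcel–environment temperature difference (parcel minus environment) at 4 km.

Parcel:
  From 700 m to 1800 m (dry): cools by 9.8 × 1.1 = 10.78°C, giving -5.28°C.
  From 1800 m to 4000 m (saturated): cools by 5 × 2.2 = 11°C, giving -16.28°C.
Environment:
  From 700 m to 2900 m (environment, lower layer): cools by 10.7 × 2.2 = 23.54°C, giving -18.04°C.
  From 2900 m to 4000 m (environment, upper layer): cools by 3.3 × 1.1 = 3.63°C, giving -21.67°C.
T_parcel − T_env = -16.28 − (-21.67) = +5.39°C

+5.39°C (parcel warmer than environment)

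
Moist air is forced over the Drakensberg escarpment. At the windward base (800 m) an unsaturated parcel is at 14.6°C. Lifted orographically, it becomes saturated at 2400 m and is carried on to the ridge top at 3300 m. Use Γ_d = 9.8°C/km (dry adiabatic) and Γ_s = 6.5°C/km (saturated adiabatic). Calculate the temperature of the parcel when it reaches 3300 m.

800 → 2400 m (dry, 9.8°C/km): ΔT = -9.8 × 1.6 = -15.68°C → T = -1.08°C
2400 → 3300 m (saturated, 6.5°C/km): ΔT = -6.5 × 0.9 = -5.85°C → T = -6.93°C

-6.93°C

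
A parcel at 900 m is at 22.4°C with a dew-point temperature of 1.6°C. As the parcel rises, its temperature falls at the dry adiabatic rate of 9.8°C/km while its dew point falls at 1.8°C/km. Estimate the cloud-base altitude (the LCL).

3500 m

T and T_d converge at 9.8 − 1.8 = 8°C per km
Height above start = (22.4 − 1.6) / 8 = 2.6 km
LCL altitude = 900 m + 2600 m = 3500 m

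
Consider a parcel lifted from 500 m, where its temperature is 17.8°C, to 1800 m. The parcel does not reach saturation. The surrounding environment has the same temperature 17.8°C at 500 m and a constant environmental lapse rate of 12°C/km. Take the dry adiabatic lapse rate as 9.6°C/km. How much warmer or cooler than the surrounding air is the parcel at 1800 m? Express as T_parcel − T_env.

Parcel:
  Dry to 1800 m: -9.6 × 1.3 km = -12.48°C, so T = 5.32°C.
Environment:
  Environment to 1800 m: -12 × 1.3 km = -15.6°C, so T = 2.2°C.
T_parcel − T_env = 5.32 − 2.2 = +3.12°C

+3.12°C (parcel warmer than environment)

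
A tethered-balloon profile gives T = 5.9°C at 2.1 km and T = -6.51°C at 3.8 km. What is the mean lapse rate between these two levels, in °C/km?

Γ = −ΔT/Δz = (5.9 − (-6.51)) / (3800 − 2100) m
  = 12.41°C / 1.7 km = 7.3°C/km

7.3°C/km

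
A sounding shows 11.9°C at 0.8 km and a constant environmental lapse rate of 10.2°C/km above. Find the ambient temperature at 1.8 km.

800–1800 m, environmental: Δz = 1 km ⇒ ΔT = -10.2°C; T = 1.7°C

1.7°C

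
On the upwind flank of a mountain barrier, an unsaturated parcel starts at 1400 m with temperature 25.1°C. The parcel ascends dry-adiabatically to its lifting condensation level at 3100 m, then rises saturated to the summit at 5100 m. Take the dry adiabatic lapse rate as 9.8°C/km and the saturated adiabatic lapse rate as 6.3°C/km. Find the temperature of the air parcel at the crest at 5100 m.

-4.16°C

From 1400 m to 3100 m (dry): cools by 9.8 × 1.7 = 16.66°C, giving 8.44°C.
From 3100 m to 5100 m (saturated): cools by 6.3 × 2 = 12.6°C, giving -4.16°C.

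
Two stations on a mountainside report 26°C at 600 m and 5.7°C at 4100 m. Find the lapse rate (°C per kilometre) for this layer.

Γ = −ΔT/Δz = (26 − 5.7) / (4100 − 600) m
  = 20.3°C / 3.5 km = 5.8°C/km

5.8°C/km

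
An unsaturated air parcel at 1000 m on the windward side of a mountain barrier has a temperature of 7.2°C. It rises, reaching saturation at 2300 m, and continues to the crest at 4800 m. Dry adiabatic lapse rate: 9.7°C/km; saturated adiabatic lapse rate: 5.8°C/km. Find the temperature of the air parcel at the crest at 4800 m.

1000 → 2300 m (dry, 9.7°C/km): ΔT = -9.7 × 1.3 = -12.61°C → T = -5.41°C
2300 → 4800 m (saturated, 5.8°C/km): ΔT = -5.8 × 2.5 = -14.5°C → T = -19.91°C

-19.91°C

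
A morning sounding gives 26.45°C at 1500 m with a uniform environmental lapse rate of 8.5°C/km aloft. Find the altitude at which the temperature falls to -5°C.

5200 m

Height above start = (26.45 − (-5)) / 8.5 = 3.7 km
Altitude = 1500 m + 3700 m = 5200 m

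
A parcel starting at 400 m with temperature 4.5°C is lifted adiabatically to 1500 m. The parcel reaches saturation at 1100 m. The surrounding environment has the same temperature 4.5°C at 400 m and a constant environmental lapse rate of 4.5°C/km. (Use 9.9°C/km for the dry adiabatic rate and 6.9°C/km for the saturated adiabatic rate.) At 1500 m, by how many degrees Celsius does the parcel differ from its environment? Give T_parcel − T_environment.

-4.74°C (parcel cooler than environment)

Parcel:
  400–1100 m, dry: Δz = 0.7 km ⇒ ΔT = -6.93°C; T = -2.43°C
  1100–1500 m, saturated: Δz = 0.4 km ⇒ ΔT = -2.76°C; T = -5.19°C
Environment:
  400–1500 m, environment: Δz = 1.1 km ⇒ ΔT = -4.95°C; T = -0.45°C
T_parcel − T_env = -5.19 − (-0.45) = -4.74°C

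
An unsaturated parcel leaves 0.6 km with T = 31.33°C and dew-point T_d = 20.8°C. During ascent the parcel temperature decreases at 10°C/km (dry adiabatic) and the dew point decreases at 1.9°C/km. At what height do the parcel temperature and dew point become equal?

1.9 km

T and T_d converge at 10 − 1.9 = 8.1°C per km
Height above start = (31.33 − 20.8) / 8.1 = 1.3 km
LCL altitude = 600 m + 1300 m = 1900 m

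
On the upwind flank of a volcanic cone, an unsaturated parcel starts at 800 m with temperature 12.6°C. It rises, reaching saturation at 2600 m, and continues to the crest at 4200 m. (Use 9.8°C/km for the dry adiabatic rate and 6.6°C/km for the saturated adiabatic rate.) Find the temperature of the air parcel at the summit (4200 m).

-15.6°C

From 800 m to 2600 m (dry): cools by 9.8 × 1.8 = 17.64°C, giving -5.04°C.
From 2600 m to 4200 m (saturated): cools by 6.6 × 1.6 = 10.56°C, giving -15.6°C.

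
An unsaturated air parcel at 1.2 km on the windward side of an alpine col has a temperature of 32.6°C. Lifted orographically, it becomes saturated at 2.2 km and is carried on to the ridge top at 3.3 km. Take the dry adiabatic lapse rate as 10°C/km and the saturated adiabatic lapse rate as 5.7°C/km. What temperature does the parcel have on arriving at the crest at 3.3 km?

Dry to 2200 m: -10 × 1 km = -10°C, so T = 22.6°C.
Saturated to 3300 m: -5.7 × 1.1 km = -6.27°C, so T = 16.33°C.

16.33°C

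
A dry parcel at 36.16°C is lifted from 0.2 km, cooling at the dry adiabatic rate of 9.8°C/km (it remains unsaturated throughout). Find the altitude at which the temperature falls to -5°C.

Height above start = (36.16 − (-5)) / 9.8 = 4.2 km
Altitude = 200 m + 4200 m = 4400 m

4.4 km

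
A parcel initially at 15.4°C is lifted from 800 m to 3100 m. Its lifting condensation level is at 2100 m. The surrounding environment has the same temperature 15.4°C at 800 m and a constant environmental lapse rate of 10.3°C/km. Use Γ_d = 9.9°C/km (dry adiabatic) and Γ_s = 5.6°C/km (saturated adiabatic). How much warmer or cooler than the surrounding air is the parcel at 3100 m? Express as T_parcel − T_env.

Parcel:
  800–2100 m, dry: Δz = 1.3 km ⇒ ΔT = -12.87°C; T = 2.53°C
  2100–3100 m, saturated: Δz = 1 km ⇒ ΔT = -5.6°C; T = -3.07°C
Environment:
  800–3100 m, environment: Δz = 2.3 km ⇒ ΔT = -23.69°C; T = -8.29°C
T_parcel − T_env = -3.07 − (-8.29) = +5.22°C

+5.22°C (parcel warmer than environment)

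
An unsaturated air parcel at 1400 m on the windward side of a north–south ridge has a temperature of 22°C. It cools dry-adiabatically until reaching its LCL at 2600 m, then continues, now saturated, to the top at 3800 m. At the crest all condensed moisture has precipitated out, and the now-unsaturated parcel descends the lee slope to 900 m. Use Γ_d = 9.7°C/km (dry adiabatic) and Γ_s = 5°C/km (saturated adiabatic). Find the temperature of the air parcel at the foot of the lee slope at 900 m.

32.49°C

Dry to 2600 m: -9.7 × 1.2 km = -11.64°C, so T = 10.36°C.
Saturated to 3800 m: -5 × 1.2 km = -6°C, so T = 4.36°C.
Dry descent to 900 m: +9.7 × 2.9 km = +28.13°C, so T = 32.49°C.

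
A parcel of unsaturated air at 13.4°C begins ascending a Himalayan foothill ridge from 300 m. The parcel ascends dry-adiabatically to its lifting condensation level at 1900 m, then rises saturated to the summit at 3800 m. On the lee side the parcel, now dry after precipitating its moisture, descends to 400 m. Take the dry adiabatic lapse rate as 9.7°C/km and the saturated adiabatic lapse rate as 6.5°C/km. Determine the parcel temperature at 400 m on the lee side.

18.51°C

Dry to 1900 m: -9.7 × 1.6 km = -15.52°C, so T = -2.12°C.
Saturated to 3800 m: -6.5 × 1.9 km = -12.35°C, so T = -14.47°C.
Dry descent to 400 m: +9.7 × 3.4 km = +32.98°C, so T = 18.51°C.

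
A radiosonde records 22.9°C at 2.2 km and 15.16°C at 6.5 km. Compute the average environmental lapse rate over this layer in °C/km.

Γ = −ΔT/Δz = (22.9 − 15.16) / (6500 − 2200) m
  = 7.74°C / 4.3 km = 1.8°C/km

1.8°C/km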